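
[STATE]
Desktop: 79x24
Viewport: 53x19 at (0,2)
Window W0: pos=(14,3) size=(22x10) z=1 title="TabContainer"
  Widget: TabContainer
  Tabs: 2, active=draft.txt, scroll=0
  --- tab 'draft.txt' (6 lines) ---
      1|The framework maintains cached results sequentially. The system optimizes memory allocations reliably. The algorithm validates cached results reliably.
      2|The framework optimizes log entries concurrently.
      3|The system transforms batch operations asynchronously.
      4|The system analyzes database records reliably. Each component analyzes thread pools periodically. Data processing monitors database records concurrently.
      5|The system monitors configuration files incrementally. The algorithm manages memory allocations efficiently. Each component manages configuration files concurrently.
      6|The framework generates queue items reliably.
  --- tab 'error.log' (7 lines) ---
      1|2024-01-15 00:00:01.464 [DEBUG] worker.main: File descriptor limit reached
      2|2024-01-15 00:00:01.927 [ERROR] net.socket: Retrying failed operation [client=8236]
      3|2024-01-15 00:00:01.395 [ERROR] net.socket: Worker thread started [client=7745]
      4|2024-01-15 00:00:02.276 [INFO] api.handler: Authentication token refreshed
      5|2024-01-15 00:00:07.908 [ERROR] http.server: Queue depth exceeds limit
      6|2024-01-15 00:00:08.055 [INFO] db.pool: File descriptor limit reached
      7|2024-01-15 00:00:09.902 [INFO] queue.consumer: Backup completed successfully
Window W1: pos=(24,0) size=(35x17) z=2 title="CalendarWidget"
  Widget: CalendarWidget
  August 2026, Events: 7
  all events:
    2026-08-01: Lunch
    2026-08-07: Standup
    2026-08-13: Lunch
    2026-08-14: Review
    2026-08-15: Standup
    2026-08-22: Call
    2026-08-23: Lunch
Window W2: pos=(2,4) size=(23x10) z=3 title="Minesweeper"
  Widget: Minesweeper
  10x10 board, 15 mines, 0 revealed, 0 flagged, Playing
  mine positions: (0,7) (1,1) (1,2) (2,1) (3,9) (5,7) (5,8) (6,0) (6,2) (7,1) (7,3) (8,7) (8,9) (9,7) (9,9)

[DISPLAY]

                        ┠────────────────────────────
              ┏━━━━━━━━━┃           August 2026      
  ┏━━━━━━━━━━━━━━━━━━━━━┓Mo Tu We Th Fr Sa Su        
  ┃ Minesweeper         ┃                1*  2       
  ┠─────────────────────┨ 3  4  5  6  7*  8  9       
  ┃■■■■■■■■■■           ┃10 11 12 13* 14* 15* 16     
  ┃■■■■■■■■■■           ┃17 18 19 20 21 22* 23*      
  ┃■■■■■■■■■■           ┃24 25 26 27 28 29 30        
  ┃■■■■■■■■■■           ┃31                          
  ┃■■■■■■■■■■           ┃                            
  ┃■■■■■■■■■■           ┃                            
  ┗━━━━━━━━━━━━━━━━━━━━━┛                            
                        ┃                            
                        ┃                            
                        ┗━━━━━━━━━━━━━━━━━━━━━━━━━━━━
                                                     
                                                     
                                                     
                                                     


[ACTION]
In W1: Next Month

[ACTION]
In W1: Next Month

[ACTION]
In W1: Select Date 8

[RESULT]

                        ┠────────────────────────────
              ┏━━━━━━━━━┃           October 2026     
  ┏━━━━━━━━━━━━━━━━━━━━━┓Mo Tu We Th Fr Sa Su        
  ┃ Minesweeper         ┃          1  2  3  4        
  ┠─────────────────────┨ 5  6  7 [ 8]  9 10 11      
  ┃■■■■■■■■■■           ┃12 13 14 15 16 17 18        
  ┃■■■■■■■■■■           ┃19 20 21 22 23 24 25        
  ┃■■■■■■■■■■           ┃26 27 28 29 30 31           
  ┃■■■■■■■■■■           ┃                            
  ┃■■■■■■■■■■           ┃                            
  ┃■■■■■■■■■■           ┃                            
  ┗━━━━━━━━━━━━━━━━━━━━━┛                            
                        ┃                            
                        ┃                            
                        ┗━━━━━━━━━━━━━━━━━━━━━━━━━━━━
                                                     
                                                     
                                                     
                                                     


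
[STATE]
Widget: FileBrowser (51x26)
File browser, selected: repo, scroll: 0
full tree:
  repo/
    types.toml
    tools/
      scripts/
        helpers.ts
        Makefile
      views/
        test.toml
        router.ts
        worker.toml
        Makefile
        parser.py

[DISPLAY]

> [-] repo/                                        
    types.toml                                     
    [+] tools/                                     
                                                   
                                                   
                                                   
                                                   
                                                   
                                                   
                                                   
                                                   
                                                   
                                                   
                                                   
                                                   
                                                   
                                                   
                                                   
                                                   
                                                   
                                                   
                                                   
                                                   
                                                   
                                                   
                                                   


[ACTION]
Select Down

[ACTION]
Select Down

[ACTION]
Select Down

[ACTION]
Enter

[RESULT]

  [-] repo/                                        
    types.toml                                     
  > [-] tools/                                     
      [+] scripts/                                 
      [+] views/                                   
                                                   
                                                   
                                                   
                                                   
                                                   
                                                   
                                                   
                                                   
                                                   
                                                   
                                                   
                                                   
                                                   
                                                   
                                                   
                                                   
                                                   
                                                   
                                                   
                                                   
                                                   


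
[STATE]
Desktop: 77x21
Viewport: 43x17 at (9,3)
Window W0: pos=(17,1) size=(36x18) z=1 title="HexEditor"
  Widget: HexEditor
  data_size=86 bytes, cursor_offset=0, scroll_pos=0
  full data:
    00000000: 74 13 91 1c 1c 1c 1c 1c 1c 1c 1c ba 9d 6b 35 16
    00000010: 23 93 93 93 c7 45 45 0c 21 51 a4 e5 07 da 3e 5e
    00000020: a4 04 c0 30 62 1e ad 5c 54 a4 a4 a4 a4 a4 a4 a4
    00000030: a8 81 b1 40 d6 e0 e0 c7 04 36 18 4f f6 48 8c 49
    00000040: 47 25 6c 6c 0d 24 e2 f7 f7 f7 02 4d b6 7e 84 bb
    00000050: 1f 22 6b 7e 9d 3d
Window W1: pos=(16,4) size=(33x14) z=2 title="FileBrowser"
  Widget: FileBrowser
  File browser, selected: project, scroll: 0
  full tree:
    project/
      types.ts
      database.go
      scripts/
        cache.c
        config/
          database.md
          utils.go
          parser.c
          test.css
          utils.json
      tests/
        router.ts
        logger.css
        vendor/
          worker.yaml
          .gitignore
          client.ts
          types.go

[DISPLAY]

        ┠──────────────────────────────────
       ┏━━━━━━━━━━━━━━━━━━━━━━━━━━━━━━━┓1c 
       ┃ FileBrowser                   ┃0c 
       ┠───────────────────────────────┨5c 
       ┃> [-] project/                 ┃c7 
       ┃    types.ts                   ┃f7 
       ┃    database.go                ┃   
       ┃    [+] scripts/               ┃   
       ┃    [+] tests/                 ┃   
       ┃                               ┃   
       ┃                               ┃   
       ┃                               ┃   
       ┃                               ┃   
       ┃                               ┃   
       ┗━━━━━━━━━━━━━━━━━━━━━━━━━━━━━━━┛   
        ┗━━━━━━━━━━━━━━━━━━━━━━━━━━━━━━━━━━
                                           


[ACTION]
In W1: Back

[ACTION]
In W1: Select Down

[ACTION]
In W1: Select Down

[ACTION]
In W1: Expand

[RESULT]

        ┠──────────────────────────────────
       ┏━━━━━━━━━━━━━━━━━━━━━━━━━━━━━━━┓1c 
       ┃ FileBrowser                   ┃0c 
       ┠───────────────────────────────┨5c 
       ┃  [-] project/                 ┃c7 
       ┃    types.ts                   ┃f7 
       ┃  > database.go                ┃   
       ┃    [+] scripts/               ┃   
       ┃    [+] tests/                 ┃   
       ┃                               ┃   
       ┃                               ┃   
       ┃                               ┃   
       ┃                               ┃   
       ┃                               ┃   
       ┗━━━━━━━━━━━━━━━━━━━━━━━━━━━━━━━┛   
        ┗━━━━━━━━━━━━━━━━━━━━━━━━━━━━━━━━━━
                                           


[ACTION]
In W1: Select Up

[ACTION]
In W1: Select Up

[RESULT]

        ┠──────────────────────────────────
       ┏━━━━━━━━━━━━━━━━━━━━━━━━━━━━━━━┓1c 
       ┃ FileBrowser                   ┃0c 
       ┠───────────────────────────────┨5c 
       ┃> [-] project/                 ┃c7 
       ┃    types.ts                   ┃f7 
       ┃    database.go                ┃   
       ┃    [+] scripts/               ┃   
       ┃    [+] tests/                 ┃   
       ┃                               ┃   
       ┃                               ┃   
       ┃                               ┃   
       ┃                               ┃   
       ┃                               ┃   
       ┗━━━━━━━━━━━━━━━━━━━━━━━━━━━━━━━┛   
        ┗━━━━━━━━━━━━━━━━━━━━━━━━━━━━━━━━━━
                                           


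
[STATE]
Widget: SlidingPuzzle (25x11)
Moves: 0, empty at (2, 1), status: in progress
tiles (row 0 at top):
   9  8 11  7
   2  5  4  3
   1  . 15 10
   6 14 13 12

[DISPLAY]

┌────┬────┬────┬────┐    
│  9 │  8 │ 11 │  7 │    
├────┼────┼────┼────┤    
│  2 │  5 │  4 │  3 │    
├────┼────┼────┼────┤    
│  1 │    │ 15 │ 10 │    
├────┼────┼────┼────┤    
│  6 │ 14 │ 13 │ 12 │    
└────┴────┴────┴────┘    
Moves: 0                 
                         


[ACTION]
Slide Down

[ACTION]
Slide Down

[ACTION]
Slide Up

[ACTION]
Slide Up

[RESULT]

┌────┬────┬────┬────┐    
│  9 │  8 │ 11 │  7 │    
├────┼────┼────┼────┤    
│  2 │  5 │  4 │  3 │    
├────┼────┼────┼────┤    
│  1 │    │ 15 │ 10 │    
├────┼────┼────┼────┤    
│  6 │ 14 │ 13 │ 12 │    
└────┴────┴────┴────┘    
Moves: 4                 
                         


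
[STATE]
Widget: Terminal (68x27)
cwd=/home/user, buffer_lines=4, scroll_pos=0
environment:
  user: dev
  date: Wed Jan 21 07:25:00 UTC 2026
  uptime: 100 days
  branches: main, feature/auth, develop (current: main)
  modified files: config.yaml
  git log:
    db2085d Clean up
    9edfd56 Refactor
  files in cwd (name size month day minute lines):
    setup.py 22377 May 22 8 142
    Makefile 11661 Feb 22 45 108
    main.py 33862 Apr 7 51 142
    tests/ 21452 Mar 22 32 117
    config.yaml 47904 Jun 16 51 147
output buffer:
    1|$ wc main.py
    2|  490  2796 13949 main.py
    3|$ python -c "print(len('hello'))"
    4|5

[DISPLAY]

$ wc main.py                                                        
  490  2796 13949 main.py                                           
$ python -c "print(len('hello'))"                                   
5                                                                   
$ █                                                                 
                                                                    
                                                                    
                                                                    
                                                                    
                                                                    
                                                                    
                                                                    
                                                                    
                                                                    
                                                                    
                                                                    
                                                                    
                                                                    
                                                                    
                                                                    
                                                                    
                                                                    
                                                                    
                                                                    
                                                                    
                                                                    
                                                                    


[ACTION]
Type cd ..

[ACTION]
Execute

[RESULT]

$ wc main.py                                                        
  490  2796 13949 main.py                                           
$ python -c "print(len('hello'))"                                   
5                                                                   
$ cd ..                                                             
                                                                    
$ █                                                                 
                                                                    
                                                                    
                                                                    
                                                                    
                                                                    
                                                                    
                                                                    
                                                                    
                                                                    
                                                                    
                                                                    
                                                                    
                                                                    
                                                                    
                                                                    
                                                                    
                                                                    
                                                                    
                                                                    
                                                                    


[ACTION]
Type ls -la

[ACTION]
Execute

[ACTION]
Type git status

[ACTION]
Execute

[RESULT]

$ wc main.py                                                        
  490  2796 13949 main.py                                           
$ python -c "print(len('hello'))"                                   
5                                                                   
$ cd ..                                                             
                                                                    
$ ls -la                                                            
-rw-r--r--  1 dev group    22377 May 22 10:08 setup.py              
-rw-r--r--  1 dev group    11661 Feb 22 10:45 Makefile              
-rw-r--r--  1 dev group    33862 Apr  7 10:51 main.py               
drwxr-xr-x  1 dev group    21452 Mar 22 10:32 tests/                
-rw-r--r--  1 dev group    47904 Jun 16 10:51 config.yaml           
$ git status                                                        
On branch main                                                      
Changes not staged for commit:                                      
                                                                    
        modified:   config.yaml                                     
$ █                                                                 
                                                                    
                                                                    
                                                                    
                                                                    
                                                                    
                                                                    
                                                                    
                                                                    
                                                                    


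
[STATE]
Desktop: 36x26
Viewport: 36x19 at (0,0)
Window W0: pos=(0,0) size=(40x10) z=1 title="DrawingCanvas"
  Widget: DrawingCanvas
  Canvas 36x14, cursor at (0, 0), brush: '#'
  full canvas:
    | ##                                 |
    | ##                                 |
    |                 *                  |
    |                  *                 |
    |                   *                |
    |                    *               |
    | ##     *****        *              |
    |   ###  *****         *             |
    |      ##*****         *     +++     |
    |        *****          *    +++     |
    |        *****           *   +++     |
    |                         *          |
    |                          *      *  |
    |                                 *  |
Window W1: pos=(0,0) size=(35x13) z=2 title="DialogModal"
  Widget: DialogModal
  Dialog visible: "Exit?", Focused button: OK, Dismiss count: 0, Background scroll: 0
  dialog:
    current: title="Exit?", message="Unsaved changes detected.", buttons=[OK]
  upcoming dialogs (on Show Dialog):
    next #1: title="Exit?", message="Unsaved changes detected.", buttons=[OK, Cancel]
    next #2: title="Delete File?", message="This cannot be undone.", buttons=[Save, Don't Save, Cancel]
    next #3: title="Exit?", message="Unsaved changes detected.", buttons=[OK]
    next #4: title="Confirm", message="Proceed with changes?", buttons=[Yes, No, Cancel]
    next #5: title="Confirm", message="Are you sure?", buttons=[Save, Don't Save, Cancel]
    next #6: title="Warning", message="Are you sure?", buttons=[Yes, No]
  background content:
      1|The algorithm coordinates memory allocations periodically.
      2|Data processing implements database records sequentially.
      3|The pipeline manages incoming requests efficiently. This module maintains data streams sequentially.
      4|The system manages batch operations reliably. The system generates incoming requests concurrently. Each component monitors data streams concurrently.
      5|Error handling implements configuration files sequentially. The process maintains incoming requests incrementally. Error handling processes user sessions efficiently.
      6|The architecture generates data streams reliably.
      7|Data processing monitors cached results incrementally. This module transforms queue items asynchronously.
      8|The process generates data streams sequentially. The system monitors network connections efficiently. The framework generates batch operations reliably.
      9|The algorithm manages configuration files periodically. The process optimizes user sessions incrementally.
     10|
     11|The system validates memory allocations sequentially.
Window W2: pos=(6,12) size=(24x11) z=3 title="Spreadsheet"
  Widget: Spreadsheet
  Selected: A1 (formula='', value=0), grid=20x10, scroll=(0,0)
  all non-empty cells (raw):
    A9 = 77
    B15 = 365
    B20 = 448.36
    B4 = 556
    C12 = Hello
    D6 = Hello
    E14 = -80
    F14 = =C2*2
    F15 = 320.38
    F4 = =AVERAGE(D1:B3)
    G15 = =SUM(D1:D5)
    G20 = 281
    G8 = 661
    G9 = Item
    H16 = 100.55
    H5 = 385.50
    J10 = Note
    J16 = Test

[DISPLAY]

┏━━━━━━━━━━━━━━━━━━━━━━━━━━━━━━━━━┓━
┃ DialogModal                     ┃ 
┠─────────────────────────────────┨─
┃The algorithm coordinates memory ┃ 
┃Data processing implements databa┃ 
┃Th┌───────────────────────────┐eq┃ 
┃Th│           Exit?           │io┃ 
┃Er│ Unsaved changes detected. │gu┃ 
┃Th│            [OK]           │ s┃ 
┃Da└───────────────────────────┘ r┃━
┃The process generates data stream┃ 
┃The algorithm manages configurati┃ 
┗━━━━━┏━━━━━━━━━━━━━━━━━━━━━━┓━━━━┛ 
      ┃ Spreadsheet          ┃      
      ┠──────────────────────┨      
      ┃A1:                   ┃      
      ┃       A       B      ┃      
      ┃----------------------┃      
      ┃  1      [0]       0  ┃      


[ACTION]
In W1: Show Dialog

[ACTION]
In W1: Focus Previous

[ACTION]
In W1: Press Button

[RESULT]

┏━━━━━━━━━━━━━━━━━━━━━━━━━━━━━━━━━┓━
┃ DialogModal                     ┃ 
┠─────────────────────────────────┨─
┃The algorithm coordinates memory ┃ 
┃Data processing implements databa┃ 
┃The pipeline manages incoming req┃ 
┃The system manages batch operatio┃ 
┃Error handling implements configu┃ 
┃The architecture generates data s┃ 
┃Data processing monitors cached r┃━
┃The process generates data stream┃ 
┃The algorithm manages configurati┃ 
┗━━━━━┏━━━━━━━━━━━━━━━━━━━━━━┓━━━━┛ 
      ┃ Spreadsheet          ┃      
      ┠──────────────────────┨      
      ┃A1:                   ┃      
      ┃       A       B      ┃      
      ┃----------------------┃      
      ┃  1      [0]       0  ┃      


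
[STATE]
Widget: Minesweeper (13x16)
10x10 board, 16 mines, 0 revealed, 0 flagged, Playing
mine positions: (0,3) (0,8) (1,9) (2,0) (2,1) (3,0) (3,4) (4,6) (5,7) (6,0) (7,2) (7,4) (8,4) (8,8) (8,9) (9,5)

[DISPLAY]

■■■■■■■■■■   
■■■■■■■■■■   
■■■■■■■■■■   
■■■■■■■■■■   
■■■■■■■■■■   
■■■■■■■■■■   
■■■■■■■■■■   
■■■■■■■■■■   
■■■■■■■■■■   
■■■■■■■■■■   
             
             
             
             
             
             


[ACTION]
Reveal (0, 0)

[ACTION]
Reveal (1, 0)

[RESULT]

  1■■■■■■■   
222■■■■■■■   
■■■■■■■■■■   
■■■■■■■■■■   
■■■■■■■■■■   
■■■■■■■■■■   
■■■■■■■■■■   
■■■■■■■■■■   
■■■■■■■■■■   
■■■■■■■■■■   
             
             
             
             
             
             


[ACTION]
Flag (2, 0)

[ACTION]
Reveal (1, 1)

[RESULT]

  1■■■■■■■   
222■■■■■■■   
⚑■■■■■■■■■   
■■■■■■■■■■   
■■■■■■■■■■   
■■■■■■■■■■   
■■■■■■■■■■   
■■■■■■■■■■   
■■■■■■■■■■   
■■■■■■■■■■   
             
             
             
             
             
             


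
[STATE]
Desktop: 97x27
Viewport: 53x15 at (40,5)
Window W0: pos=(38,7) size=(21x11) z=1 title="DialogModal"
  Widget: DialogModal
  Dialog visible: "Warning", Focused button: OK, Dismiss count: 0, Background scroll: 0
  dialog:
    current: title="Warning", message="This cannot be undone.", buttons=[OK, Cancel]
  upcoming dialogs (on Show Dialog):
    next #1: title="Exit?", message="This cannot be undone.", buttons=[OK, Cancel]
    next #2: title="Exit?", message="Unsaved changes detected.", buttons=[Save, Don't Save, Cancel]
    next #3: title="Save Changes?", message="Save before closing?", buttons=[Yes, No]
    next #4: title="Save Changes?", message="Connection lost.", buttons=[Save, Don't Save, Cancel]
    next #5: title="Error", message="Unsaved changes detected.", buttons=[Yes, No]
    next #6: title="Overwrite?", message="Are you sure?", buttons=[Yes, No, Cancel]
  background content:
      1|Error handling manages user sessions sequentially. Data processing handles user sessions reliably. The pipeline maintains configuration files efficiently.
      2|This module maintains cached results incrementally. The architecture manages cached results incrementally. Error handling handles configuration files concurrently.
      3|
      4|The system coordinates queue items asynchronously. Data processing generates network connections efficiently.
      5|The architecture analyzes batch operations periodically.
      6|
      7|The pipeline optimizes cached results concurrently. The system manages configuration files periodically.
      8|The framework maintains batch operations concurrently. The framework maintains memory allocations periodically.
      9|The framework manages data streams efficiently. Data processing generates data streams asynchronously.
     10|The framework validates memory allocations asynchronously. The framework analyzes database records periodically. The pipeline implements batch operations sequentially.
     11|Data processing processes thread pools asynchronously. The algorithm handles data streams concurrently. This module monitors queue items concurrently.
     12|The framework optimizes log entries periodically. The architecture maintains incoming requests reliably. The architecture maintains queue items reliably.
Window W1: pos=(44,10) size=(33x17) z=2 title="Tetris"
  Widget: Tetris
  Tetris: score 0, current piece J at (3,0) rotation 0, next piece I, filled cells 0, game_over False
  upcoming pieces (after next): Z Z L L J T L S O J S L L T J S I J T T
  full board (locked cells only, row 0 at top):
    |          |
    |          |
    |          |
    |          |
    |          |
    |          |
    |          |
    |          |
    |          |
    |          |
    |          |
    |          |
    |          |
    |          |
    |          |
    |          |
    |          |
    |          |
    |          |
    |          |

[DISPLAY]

                                                     
                                                     
━━━━━━━━━━━━━━━━━━┓                                  
DialogModal       ┃                                  
──────────────────┨                                  
rror┏━━━━━━━━━━━━━━━━━━━━━━━━━━━━━━━┓                
h┌──┃ Tetris                        ┃                
 │  ┠───────────────────────────────┨                
h│Th┃          │Next:               ┃                
h│[O┃          │████                ┃                
 └──┃          │                    ┃                
he p┃          │                    ┃                
━━━━┃          │                    ┃                
    ┃          │                    ┃                
    ┃          │Score:              ┃                


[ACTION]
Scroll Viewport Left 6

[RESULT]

                                                     
                                                     
    ┏━━━━━━━━━━━━━━━━━━━┓                            
    ┃ DialogModal       ┃                            
    ┠───────────────────┨                            
    ┃Error┏━━━━━━━━━━━━━━━━━━━━━━━━━━━━━━━┓          
    ┃Th┌──┃ Tetris                        ┃          
    ┃  │  ┠───────────────────────────────┨          
    ┃Th│Th┃          │Next:               ┃          
    ┃Th│[O┃          │████                ┃          
    ┃  └──┃          │                    ┃          
    ┃The p┃          │                    ┃          
    ┗━━━━━┃          │                    ┃          
          ┃          │                    ┃          
          ┃          │Score:              ┃          


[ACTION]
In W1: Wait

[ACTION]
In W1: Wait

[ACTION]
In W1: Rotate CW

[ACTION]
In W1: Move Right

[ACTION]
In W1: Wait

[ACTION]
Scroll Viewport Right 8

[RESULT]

                                                     
                                                     
━━━━━━━━━━━━━━━━┓                                    
alogModal       ┃                                    
────────────────┨                                    
or┏━━━━━━━━━━━━━━━━━━━━━━━━━━━━━━━┓                  
──┃ Tetris                        ┃                  
  ┠───────────────────────────────┨                  
Th┃          │Next:               ┃                  
[O┃          │████                ┃                  
──┃          │                    ┃                  
 p┃          │                    ┃                  
━━┃          │                    ┃                  
  ┃          │                    ┃                  
  ┃          │Score:              ┃                  


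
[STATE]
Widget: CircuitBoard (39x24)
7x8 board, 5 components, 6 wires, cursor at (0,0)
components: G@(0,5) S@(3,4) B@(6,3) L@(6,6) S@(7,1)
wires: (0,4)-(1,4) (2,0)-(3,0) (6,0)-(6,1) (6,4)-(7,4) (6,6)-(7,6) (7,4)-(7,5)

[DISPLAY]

   0 1 2 3 4 5 6                       
0  [.]              ·   G              
                    │                  
1                   ·                  
                                       
2   ·                                  
    │                                  
3   ·               S                  
                                       
4                                      
                                       
5                                      
                                       
6   · ─ ·       B   ·       L          
                    │       │          
7       S           · ─ ·   ·          
Cursor: (0,0)                          
                                       
                                       
                                       
                                       
                                       
                                       
                                       


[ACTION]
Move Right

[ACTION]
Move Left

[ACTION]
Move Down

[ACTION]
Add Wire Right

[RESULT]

   0 1 2 3 4 5 6                       
0                   ·   G              
                    │                  
1  [.]─ ·           ·                  
                                       
2   ·                                  
    │                                  
3   ·               S                  
                                       
4                                      
                                       
5                                      
                                       
6   · ─ ·       B   ·       L          
                    │       │          
7       S           · ─ ·   ·          
Cursor: (1,0)                          
                                       
                                       
                                       
                                       
                                       
                                       
                                       


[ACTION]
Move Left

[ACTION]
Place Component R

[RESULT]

   0 1 2 3 4 5 6                       
0                   ·   G              
                    │                  
1  [R]─ ·           ·                  
                                       
2   ·                                  
    │                                  
3   ·               S                  
                                       
4                                      
                                       
5                                      
                                       
6   · ─ ·       B   ·       L          
                    │       │          
7       S           · ─ ·   ·          
Cursor: (1,0)                          
                                       
                                       
                                       
                                       
                                       
                                       
                                       


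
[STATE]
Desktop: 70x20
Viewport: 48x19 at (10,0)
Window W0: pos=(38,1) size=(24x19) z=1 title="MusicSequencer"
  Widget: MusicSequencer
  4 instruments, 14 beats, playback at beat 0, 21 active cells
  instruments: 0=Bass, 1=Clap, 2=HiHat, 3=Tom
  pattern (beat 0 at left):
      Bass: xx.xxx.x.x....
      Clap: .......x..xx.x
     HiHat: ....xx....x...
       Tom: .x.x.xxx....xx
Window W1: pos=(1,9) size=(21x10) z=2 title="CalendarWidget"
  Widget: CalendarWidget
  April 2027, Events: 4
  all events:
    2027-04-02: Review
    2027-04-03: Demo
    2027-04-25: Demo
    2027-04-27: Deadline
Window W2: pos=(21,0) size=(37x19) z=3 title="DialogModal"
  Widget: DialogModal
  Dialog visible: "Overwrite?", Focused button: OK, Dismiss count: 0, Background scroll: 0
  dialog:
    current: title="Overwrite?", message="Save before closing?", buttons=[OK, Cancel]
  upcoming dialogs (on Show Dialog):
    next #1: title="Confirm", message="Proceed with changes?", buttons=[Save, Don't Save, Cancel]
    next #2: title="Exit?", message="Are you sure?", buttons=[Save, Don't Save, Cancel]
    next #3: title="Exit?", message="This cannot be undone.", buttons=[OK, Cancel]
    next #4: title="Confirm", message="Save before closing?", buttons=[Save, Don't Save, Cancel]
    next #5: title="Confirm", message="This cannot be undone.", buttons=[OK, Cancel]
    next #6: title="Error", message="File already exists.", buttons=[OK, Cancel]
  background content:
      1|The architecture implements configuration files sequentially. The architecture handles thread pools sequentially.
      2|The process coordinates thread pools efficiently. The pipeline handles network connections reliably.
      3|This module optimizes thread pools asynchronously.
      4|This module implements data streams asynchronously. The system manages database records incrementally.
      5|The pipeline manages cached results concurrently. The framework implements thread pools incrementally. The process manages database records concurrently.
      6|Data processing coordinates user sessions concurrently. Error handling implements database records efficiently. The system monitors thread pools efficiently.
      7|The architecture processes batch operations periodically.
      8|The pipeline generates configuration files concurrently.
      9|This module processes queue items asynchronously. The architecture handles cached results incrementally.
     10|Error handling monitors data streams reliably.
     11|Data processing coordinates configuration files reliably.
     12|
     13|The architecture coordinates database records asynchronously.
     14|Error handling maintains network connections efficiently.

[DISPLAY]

           ┏━━━━━━━━━━━━━━━━━━━━━━━━━━━━━━━━━━━┓
           ┃ DialogModal                       ┃
           ┠───────────────────────────────────┨
           ┃The architecture implements configu┃
           ┃The process coordinates thread pool┃
           ┃This module optimizes thread pools ┃
           ┃This module implements data streams┃
           ┃The pipeline manages cached results┃
           ┃Data ┌──────────────────────┐ser se┃
━━━━━━━━━━━┃The a│      Overwrite?      │tch op┃
rWidget    ┃The p│ Save before closing? │uratio┃
───────────┃This │    [OK]  Cancel      │tems a┃
il 2027    ┃Error└──────────────────────┘stream┃
 Th Fr Sa S┃Data processing coordinates configu┃
  1  2*  3*┃                                   ┃
  8  9 10 1┃The architecture coordinates databa┃
 15 16 17 1┃Error handling maintains network co┃
 22 23 24 2┃                                   ┃
━━━━━━━━━━━┗━━━━━━━━━━━━━━━━━━━━━━━━━━━━━━━━━━━┛


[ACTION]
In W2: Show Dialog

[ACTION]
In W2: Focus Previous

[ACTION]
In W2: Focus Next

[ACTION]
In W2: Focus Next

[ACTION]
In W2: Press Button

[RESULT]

           ┏━━━━━━━━━━━━━━━━━━━━━━━━━━━━━━━━━━━┓
           ┃ DialogModal                       ┃
           ┠───────────────────────────────────┨
           ┃The architecture implements configu┃
           ┃The process coordinates thread pool┃
           ┃This module optimizes thread pools ┃
           ┃This module implements data streams┃
           ┃The pipeline manages cached results┃
           ┃Data processing coordinates user se┃
━━━━━━━━━━━┃The architecture processes batch op┃
rWidget    ┃The pipeline generates configuratio┃
───────────┃This module processes queue items a┃
il 2027    ┃Error handling monitors data stream┃
 Th Fr Sa S┃Data processing coordinates configu┃
  1  2*  3*┃                                   ┃
  8  9 10 1┃The architecture coordinates databa┃
 15 16 17 1┃Error handling maintains network co┃
 22 23 24 2┃                                   ┃
━━━━━━━━━━━┗━━━━━━━━━━━━━━━━━━━━━━━━━━━━━━━━━━━┛
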